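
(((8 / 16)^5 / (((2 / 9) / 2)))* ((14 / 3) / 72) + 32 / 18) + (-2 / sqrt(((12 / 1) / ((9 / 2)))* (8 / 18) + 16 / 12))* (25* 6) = 2069 / 1152 - 450* sqrt(51) / 17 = -187.24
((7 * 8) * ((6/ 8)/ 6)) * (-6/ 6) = -7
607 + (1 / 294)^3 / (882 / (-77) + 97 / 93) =54764586423955 / 90221723928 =607.00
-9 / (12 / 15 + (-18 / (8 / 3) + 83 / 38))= 380 / 159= 2.39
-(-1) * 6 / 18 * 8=8 / 3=2.67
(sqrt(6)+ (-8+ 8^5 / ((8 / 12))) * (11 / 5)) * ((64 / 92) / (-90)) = -4324672 / 5175 - 8 * sqrt(6) / 1035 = -835.70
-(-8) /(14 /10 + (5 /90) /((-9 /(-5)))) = 6480 /1159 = 5.59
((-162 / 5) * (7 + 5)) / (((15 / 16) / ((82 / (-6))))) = 141696 / 25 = 5667.84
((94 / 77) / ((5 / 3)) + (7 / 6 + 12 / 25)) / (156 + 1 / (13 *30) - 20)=357227 / 20420785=0.02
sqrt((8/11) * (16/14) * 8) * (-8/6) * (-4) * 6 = 512 * sqrt(154)/77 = 82.52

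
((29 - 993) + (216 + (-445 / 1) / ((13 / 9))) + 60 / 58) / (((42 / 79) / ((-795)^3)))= 5262819833849625 / 5278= 997123879092.39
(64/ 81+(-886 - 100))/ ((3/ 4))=-1313.61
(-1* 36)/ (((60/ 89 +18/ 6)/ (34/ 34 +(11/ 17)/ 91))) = -1663944/ 168623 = -9.87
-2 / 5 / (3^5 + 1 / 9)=-9 / 5470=-0.00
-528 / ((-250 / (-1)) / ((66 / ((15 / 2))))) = -11616 / 625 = -18.59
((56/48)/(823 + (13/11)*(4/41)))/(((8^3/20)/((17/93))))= 53669/5302874880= 0.00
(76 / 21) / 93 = 76 / 1953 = 0.04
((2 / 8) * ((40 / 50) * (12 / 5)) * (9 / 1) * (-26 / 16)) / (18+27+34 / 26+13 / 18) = -0.15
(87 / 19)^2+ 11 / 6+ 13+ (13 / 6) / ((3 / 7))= 132740 / 3249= 40.86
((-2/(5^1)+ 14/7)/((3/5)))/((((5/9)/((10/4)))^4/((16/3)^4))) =884736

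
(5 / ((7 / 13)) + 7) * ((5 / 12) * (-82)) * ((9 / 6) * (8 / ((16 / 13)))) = -5425.18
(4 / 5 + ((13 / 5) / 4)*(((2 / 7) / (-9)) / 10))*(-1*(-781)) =623.19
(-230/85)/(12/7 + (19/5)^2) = -8050/48059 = -0.17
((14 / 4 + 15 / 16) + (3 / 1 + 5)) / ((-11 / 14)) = -1393 / 88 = -15.83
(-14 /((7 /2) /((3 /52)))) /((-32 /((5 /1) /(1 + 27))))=15 /11648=0.00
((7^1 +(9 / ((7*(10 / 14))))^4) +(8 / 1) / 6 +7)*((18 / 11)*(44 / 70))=83028 / 3125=26.57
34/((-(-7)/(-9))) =-306/7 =-43.71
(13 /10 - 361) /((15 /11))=-13189 /50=-263.78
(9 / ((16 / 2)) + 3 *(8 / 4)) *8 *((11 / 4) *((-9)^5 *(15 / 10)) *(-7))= 777498183 / 8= 97187272.88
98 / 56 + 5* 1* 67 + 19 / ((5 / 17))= 8027 / 20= 401.35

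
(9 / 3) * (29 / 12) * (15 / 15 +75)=551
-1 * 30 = -30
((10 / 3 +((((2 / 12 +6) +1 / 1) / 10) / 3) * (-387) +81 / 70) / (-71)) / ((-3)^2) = 0.14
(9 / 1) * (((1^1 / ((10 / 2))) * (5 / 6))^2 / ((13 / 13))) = 1 / 4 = 0.25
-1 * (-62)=62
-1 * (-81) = 81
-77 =-77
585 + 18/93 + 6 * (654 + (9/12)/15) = 1397943/310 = 4509.49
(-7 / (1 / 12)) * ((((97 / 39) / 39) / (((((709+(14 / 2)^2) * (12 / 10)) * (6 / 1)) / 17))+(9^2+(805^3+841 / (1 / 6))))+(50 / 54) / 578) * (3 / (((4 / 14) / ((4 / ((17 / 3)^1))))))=-306610308892942578601 / 944047689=-324782648658.06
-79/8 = -9.88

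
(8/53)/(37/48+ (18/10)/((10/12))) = 9600/186401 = 0.05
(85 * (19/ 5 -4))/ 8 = -17/ 8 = -2.12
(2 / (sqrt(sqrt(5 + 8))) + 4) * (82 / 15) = 164 * 13^(3 / 4) / 195 + 328 / 15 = 27.62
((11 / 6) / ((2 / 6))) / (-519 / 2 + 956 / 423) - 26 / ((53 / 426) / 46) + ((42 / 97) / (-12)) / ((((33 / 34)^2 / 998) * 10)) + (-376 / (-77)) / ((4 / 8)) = -81936910179957829 / 8528689582875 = -9607.21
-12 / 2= -6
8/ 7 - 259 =-1805/ 7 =-257.86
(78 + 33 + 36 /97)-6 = 10221 /97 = 105.37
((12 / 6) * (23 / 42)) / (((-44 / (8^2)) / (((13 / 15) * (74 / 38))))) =-177008 / 65835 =-2.69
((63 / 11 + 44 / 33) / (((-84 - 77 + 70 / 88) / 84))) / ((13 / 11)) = -41008 / 13091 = -3.13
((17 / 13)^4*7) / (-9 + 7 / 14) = -68782 / 28561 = -2.41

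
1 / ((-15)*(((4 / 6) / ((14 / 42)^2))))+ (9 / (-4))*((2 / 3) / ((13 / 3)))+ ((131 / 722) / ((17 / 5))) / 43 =-0.36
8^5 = 32768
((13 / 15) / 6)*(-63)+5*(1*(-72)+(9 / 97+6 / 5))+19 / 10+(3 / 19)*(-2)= -3327093 / 9215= -361.05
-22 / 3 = -7.33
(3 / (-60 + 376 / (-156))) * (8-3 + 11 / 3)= -507 / 1217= -0.42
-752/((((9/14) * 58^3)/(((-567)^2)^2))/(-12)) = 181353884121648/24389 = 7435888479.30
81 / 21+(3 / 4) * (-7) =-39 / 28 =-1.39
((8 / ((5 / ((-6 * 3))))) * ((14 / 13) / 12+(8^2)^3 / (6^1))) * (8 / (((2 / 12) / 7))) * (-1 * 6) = 164886817536 / 65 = 2536720269.78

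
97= 97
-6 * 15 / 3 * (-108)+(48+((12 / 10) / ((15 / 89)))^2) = 2086684 / 625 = 3338.69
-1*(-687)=687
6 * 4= 24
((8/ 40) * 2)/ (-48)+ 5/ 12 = 49/ 120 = 0.41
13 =13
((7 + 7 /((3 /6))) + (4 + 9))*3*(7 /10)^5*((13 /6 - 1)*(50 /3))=2000033 /6000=333.34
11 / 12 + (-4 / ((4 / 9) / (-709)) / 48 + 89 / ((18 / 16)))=212.97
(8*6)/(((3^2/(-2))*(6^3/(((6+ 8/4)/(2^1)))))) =-0.20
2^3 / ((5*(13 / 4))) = 32 / 65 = 0.49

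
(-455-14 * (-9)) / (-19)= 329 / 19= 17.32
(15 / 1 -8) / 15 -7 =-98 / 15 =-6.53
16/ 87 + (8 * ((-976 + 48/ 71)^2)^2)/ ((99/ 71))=5334785031050616868720/ 1027562481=5191689196221.85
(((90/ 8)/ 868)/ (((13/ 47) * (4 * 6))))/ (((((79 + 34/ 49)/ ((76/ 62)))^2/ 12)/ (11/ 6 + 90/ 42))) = 0.00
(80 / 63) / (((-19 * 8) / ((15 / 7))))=-50 / 2793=-0.02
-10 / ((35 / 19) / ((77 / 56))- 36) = 1045 / 3622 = 0.29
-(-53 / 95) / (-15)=-53 / 1425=-0.04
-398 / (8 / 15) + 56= -2761 / 4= -690.25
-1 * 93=-93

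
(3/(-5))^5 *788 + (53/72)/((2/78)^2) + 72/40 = 26503753/25000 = 1060.15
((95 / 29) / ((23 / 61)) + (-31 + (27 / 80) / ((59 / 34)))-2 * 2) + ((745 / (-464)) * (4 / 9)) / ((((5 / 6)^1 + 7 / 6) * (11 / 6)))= -1366800601 / 51945960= -26.31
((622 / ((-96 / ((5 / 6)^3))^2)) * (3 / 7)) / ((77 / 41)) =199234375 / 38626689024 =0.01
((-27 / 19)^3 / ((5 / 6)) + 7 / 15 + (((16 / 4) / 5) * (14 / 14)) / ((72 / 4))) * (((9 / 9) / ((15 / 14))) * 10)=-5068700 / 185193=-27.37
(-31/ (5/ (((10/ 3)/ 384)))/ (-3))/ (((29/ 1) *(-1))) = -31/ 50112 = -0.00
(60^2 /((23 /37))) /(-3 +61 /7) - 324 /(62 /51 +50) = 15126417 /15019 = 1007.15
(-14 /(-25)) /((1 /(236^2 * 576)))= 449132544 /25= 17965301.76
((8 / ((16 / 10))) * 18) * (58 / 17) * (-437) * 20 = -45622800 / 17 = -2683694.12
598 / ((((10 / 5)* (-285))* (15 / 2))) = -598 / 4275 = -0.14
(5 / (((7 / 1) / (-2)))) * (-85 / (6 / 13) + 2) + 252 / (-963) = 584167 / 2247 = 259.98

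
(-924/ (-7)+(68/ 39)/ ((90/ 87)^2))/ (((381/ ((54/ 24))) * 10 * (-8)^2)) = 1172597/ 950976000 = 0.00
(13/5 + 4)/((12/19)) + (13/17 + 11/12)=6187/510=12.13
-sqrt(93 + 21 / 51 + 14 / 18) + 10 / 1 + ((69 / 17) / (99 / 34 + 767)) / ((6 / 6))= 261908 / 26177 - sqrt(244987) / 51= 0.30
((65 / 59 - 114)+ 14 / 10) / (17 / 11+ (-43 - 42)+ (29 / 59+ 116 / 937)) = 113005948 / 83959345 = 1.35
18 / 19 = 0.95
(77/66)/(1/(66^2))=5082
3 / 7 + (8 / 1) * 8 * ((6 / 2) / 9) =457 / 21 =21.76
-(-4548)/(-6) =-758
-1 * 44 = -44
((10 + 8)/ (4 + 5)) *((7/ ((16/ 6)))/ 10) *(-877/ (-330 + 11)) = 18417/ 12760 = 1.44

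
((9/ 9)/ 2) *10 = 5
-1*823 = -823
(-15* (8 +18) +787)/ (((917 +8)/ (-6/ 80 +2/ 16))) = 397/ 18500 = 0.02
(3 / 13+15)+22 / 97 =19492 / 1261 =15.46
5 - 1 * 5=0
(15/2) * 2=15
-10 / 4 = -5 / 2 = -2.50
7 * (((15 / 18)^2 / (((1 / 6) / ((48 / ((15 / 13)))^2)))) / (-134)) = -75712 / 201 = -376.68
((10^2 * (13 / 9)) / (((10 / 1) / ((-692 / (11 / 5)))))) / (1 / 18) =-899600 / 11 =-81781.82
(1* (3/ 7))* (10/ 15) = 2/ 7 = 0.29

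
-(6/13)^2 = -36/169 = -0.21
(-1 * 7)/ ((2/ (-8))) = 28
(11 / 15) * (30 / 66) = 1 / 3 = 0.33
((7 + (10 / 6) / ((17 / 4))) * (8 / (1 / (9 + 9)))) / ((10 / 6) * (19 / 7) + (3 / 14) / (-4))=238.12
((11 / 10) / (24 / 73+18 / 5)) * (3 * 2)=803 / 478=1.68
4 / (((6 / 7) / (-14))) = -65.33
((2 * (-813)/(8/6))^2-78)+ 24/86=1487102.53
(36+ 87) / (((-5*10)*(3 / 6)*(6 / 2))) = -41 / 25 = -1.64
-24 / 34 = -12 / 17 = -0.71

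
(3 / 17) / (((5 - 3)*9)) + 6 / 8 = 155 / 204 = 0.76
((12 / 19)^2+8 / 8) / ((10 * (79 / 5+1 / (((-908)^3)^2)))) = 141506527453161359360 / 15982671906680034883341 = 0.01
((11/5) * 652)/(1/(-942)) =-6756024/5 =-1351204.80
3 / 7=0.43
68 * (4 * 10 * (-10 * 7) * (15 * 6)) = -17136000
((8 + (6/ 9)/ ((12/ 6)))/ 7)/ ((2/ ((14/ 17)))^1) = 25/ 51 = 0.49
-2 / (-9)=2 / 9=0.22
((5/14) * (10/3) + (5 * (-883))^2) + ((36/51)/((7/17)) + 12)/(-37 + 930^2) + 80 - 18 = 354021335667164/18162123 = 19492288.19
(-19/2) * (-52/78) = 19/3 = 6.33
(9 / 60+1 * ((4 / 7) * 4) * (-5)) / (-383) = 0.03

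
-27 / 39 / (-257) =9 / 3341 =0.00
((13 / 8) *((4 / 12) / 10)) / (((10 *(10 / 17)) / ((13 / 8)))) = 2873 / 192000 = 0.01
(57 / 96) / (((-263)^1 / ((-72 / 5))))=171 / 5260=0.03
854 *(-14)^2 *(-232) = -38833088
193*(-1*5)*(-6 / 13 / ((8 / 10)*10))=2895 / 52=55.67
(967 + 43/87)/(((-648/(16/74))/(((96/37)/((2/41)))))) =-55216832/3215781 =-17.17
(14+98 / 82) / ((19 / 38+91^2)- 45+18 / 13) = 16198 / 8781585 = 0.00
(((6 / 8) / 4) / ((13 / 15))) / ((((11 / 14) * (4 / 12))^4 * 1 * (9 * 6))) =324135 / 380666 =0.85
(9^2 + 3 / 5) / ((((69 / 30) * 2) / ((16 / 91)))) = 6528 / 2093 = 3.12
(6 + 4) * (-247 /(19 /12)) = -1560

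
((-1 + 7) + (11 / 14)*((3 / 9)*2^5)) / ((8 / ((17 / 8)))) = 2567 / 672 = 3.82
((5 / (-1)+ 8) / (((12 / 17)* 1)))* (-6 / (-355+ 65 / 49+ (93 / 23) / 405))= 7759395 / 107616262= 0.07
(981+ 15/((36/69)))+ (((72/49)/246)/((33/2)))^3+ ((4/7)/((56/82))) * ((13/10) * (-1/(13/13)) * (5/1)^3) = 37720744965724559/43169583345196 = 873.78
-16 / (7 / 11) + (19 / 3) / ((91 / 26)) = -70 / 3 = -23.33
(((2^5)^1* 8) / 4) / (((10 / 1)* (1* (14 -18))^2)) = 0.40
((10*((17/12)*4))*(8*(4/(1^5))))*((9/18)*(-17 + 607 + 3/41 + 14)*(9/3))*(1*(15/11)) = 1010493600/451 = 2240562.31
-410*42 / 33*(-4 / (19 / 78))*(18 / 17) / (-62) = -16117920 / 110143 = -146.34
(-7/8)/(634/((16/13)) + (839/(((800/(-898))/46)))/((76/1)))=13300/834453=0.02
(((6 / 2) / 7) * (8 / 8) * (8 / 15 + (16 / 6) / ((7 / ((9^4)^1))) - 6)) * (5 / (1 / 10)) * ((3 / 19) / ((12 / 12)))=7855980 / 931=8438.22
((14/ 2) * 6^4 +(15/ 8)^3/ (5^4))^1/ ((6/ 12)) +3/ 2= 23226267/ 1280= 18145.52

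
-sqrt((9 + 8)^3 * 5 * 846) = -4558.73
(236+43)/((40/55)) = 3069/8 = 383.62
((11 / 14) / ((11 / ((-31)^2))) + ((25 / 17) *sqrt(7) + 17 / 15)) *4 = 100 *sqrt(7) / 17 + 29306 / 105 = 294.67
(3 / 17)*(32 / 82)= 48 / 697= 0.07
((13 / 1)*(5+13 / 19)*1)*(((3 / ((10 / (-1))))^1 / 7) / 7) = -2106 / 4655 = -0.45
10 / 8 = 5 / 4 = 1.25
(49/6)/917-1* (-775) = 609157/786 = 775.01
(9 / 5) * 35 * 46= 2898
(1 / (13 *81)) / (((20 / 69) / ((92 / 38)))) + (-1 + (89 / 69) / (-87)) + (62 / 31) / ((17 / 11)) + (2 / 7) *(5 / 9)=2360606957 / 5293385370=0.45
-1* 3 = -3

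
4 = 4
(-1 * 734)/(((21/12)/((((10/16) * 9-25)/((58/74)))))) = 2104745/203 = 10368.20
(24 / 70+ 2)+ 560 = 19682 / 35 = 562.34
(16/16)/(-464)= -1/464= -0.00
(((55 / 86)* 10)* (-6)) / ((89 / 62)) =-102300 / 3827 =-26.73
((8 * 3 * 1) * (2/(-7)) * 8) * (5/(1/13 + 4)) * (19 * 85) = -40310400/371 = -108653.37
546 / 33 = 182 / 11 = 16.55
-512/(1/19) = -9728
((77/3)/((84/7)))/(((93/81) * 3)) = 77/124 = 0.62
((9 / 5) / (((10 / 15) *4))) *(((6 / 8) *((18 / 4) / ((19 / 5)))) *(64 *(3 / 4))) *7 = 15309 / 76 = 201.43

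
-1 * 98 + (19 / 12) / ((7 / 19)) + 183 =7501 / 84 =89.30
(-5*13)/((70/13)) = -169/14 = -12.07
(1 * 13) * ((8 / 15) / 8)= 13 / 15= 0.87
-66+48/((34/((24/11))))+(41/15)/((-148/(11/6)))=-156807457/2490840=-62.95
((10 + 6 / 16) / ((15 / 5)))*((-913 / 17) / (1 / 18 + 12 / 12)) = -227337 / 1292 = -175.96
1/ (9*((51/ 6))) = 2/ 153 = 0.01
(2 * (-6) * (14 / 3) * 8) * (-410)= 183680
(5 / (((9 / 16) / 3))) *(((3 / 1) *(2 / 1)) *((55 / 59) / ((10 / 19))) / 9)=31.49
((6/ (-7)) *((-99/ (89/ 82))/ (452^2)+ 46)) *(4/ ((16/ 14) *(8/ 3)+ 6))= -3763856061/ 215923790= -17.43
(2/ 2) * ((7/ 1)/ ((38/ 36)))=6.63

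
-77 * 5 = -385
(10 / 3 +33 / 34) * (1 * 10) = 2195 / 51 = 43.04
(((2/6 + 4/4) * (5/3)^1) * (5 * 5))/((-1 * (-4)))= 125/9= 13.89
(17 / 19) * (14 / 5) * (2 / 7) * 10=136 / 19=7.16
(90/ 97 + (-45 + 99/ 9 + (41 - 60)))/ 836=-5051/ 81092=-0.06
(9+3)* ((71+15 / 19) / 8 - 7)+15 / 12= 1895 / 76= 24.93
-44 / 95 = -0.46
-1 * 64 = -64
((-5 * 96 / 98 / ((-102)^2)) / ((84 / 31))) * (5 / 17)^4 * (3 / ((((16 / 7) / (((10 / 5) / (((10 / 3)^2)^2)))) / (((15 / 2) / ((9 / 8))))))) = -6975 / 37847708192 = -0.00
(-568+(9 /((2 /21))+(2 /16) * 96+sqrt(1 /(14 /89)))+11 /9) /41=-8285 /738+sqrt(1246) /574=-11.16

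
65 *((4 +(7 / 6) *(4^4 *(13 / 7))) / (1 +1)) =18156.67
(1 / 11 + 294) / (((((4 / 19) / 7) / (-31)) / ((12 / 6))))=-13337905 / 22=-606268.41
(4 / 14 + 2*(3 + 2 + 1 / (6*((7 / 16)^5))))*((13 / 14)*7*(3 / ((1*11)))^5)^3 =17012748103767 / 580223223003048317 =0.00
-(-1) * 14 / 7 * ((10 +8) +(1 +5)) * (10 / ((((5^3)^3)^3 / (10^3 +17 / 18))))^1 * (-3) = -288272 / 1490116119384765625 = -0.00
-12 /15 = -4 /5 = -0.80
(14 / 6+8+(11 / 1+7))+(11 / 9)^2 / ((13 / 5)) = 30440 / 1053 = 28.91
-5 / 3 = -1.67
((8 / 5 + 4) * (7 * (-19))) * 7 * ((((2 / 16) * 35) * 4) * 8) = -729904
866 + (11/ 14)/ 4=48507/ 56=866.20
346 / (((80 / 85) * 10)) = 2941 / 80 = 36.76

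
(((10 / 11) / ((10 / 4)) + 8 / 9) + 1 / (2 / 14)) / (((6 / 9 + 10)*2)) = 817 / 2112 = 0.39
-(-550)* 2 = 1100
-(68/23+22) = -574/23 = -24.96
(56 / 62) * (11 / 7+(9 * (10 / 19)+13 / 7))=4344 / 589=7.38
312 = 312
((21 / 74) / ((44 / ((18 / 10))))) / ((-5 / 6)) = -567 / 40700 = -0.01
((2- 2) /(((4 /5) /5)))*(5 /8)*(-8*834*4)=0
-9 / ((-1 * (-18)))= -1 / 2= -0.50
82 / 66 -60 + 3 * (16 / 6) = -1675 / 33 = -50.76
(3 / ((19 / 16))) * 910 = 43680 / 19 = 2298.95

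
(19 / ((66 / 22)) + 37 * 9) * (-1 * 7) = -7126 / 3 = -2375.33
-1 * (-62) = 62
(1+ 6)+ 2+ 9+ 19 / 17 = 325 / 17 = 19.12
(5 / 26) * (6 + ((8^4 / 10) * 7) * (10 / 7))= 10255 / 13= 788.85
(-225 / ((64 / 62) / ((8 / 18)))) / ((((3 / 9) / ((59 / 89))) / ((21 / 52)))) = -2880675 / 37024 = -77.81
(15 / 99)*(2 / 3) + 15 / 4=1525 / 396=3.85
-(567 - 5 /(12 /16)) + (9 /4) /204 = -457223 /816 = -560.32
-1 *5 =-5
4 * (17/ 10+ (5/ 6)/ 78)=4003/ 585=6.84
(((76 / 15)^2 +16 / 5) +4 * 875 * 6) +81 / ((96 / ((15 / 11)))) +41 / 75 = 21030.57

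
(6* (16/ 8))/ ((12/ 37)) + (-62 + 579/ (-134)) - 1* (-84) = 7327/ 134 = 54.68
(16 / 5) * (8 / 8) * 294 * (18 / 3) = 5644.80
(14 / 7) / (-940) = -1 / 470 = -0.00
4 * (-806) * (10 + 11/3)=-132184/3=-44061.33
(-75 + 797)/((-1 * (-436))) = 361/218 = 1.66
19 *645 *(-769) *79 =-744503505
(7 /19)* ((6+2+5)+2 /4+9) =315 /38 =8.29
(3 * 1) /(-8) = -0.38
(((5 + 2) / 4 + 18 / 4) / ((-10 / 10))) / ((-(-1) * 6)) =-25 / 24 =-1.04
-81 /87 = -27 /29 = -0.93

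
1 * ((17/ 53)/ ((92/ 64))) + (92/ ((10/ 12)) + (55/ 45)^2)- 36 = 37578563/ 493695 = 76.12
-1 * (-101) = 101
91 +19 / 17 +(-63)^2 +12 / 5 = 4063.52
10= 10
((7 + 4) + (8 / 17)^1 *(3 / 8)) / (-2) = -95 / 17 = -5.59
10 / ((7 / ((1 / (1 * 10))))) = 1 / 7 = 0.14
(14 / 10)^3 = 343 / 125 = 2.74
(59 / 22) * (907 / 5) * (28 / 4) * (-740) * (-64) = 1774062976 / 11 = 161278452.36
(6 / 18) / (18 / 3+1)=1 / 21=0.05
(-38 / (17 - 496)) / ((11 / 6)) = 228 / 5269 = 0.04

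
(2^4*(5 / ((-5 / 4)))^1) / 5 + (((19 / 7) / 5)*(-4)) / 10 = -2278 / 175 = -13.02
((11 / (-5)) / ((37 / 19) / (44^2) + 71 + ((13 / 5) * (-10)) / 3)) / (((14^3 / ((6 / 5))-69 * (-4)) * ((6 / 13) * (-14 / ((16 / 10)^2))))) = 31560672 / 5784142839125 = 0.00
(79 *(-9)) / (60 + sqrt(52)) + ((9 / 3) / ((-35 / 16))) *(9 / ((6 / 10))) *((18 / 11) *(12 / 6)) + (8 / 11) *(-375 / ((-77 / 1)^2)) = -4592903811 / 57849253 + 711 *sqrt(13) / 1774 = -77.95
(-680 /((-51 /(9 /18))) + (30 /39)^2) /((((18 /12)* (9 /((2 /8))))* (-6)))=-0.02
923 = 923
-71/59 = -1.20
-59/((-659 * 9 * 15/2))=118/88965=0.00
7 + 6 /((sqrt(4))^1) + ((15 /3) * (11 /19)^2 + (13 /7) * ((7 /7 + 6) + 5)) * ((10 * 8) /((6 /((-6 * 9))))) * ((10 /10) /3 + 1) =-58103690 /2527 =-22993.15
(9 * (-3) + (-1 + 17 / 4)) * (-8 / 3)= 190 / 3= 63.33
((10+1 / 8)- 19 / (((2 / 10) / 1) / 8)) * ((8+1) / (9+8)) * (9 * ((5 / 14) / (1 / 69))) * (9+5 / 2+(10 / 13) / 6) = -7240540185 / 7072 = -1023832.04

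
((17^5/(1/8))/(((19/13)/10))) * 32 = 47252840960/19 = 2486991629.47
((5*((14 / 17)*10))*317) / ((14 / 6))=95100 / 17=5594.12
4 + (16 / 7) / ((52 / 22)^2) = 5216 / 1183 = 4.41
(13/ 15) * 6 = 26/ 5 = 5.20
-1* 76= -76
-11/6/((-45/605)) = 1331/54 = 24.65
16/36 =4/9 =0.44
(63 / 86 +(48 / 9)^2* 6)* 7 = 309547 / 258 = 1199.79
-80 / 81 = -0.99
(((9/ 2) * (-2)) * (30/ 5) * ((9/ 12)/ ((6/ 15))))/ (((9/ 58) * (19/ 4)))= -2610/ 19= -137.37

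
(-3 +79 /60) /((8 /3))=-101 /160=-0.63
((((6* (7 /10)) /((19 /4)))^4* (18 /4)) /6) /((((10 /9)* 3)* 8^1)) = 7001316 /407253125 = 0.02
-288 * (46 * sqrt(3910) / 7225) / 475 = -13248 * sqrt(3910) / 3431875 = -0.24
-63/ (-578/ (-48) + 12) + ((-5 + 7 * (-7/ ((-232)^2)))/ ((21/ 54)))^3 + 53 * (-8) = -9848804332164707061737/ 3857517061158699008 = -2553.15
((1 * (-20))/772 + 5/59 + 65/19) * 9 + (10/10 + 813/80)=735280429/17308240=42.48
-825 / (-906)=275 / 302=0.91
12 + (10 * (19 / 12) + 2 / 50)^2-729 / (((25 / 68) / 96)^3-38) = 67347021874473839711 / 237851859657397500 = 283.15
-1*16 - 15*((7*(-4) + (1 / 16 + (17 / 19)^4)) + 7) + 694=2048540193 / 2085136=982.45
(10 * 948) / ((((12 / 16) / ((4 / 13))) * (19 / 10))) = 505600 / 247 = 2046.96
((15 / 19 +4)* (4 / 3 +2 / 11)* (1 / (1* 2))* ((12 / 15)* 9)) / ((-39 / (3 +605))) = -4480 / 11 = -407.27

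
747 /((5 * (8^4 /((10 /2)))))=747 /4096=0.18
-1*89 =-89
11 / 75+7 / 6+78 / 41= 19777 / 6150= 3.22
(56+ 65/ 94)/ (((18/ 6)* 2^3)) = 5329/ 2256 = 2.36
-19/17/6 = -19/102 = -0.19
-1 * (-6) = 6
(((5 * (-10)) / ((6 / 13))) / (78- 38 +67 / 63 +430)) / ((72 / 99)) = -75075 / 237416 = -0.32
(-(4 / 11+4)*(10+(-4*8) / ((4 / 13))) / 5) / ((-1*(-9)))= 1504 / 165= 9.12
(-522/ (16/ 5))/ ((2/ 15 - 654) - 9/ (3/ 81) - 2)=19575/ 107864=0.18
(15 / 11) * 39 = 585 / 11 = 53.18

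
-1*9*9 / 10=-81 / 10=-8.10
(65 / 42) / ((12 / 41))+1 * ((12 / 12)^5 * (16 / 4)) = 4681 / 504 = 9.29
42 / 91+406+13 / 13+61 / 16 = 411.27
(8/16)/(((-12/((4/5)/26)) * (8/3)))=-0.00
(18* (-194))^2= 12194064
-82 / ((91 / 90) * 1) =-7380 / 91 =-81.10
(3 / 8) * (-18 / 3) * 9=-81 / 4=-20.25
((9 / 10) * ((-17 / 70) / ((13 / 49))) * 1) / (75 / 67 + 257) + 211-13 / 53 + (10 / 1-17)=242781474679 / 1191556600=203.75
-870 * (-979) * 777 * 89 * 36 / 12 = 176699054070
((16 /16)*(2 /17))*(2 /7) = 4 /119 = 0.03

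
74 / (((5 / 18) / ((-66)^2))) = 5802192 / 5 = 1160438.40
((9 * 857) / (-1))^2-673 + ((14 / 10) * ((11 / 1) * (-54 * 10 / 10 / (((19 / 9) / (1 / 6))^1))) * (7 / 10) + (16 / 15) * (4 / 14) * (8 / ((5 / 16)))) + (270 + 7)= 1186824200159 / 19950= 59489934.85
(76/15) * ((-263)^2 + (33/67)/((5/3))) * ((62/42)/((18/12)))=109185116368/316575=344894.94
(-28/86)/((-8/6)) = 21/86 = 0.24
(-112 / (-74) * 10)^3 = 175616000 / 50653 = 3467.04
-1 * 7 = -7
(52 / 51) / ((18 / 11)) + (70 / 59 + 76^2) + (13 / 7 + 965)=1278566228 / 189567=6744.67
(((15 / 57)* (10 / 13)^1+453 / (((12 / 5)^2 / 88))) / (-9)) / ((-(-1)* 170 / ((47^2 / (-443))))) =4531531555 / 200896956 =22.56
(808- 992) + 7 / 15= -2753 / 15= -183.53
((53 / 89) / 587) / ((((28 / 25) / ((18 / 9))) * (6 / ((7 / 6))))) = 1325 / 3761496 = 0.00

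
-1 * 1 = -1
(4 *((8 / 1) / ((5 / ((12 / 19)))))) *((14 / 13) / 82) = 2688 / 50635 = 0.05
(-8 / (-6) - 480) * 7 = -10052 / 3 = -3350.67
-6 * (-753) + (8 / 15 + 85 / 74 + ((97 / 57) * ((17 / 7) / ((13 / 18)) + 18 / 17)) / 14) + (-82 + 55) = 54009351233 / 12020190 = 4493.22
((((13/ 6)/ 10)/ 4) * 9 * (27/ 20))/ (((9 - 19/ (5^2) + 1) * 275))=351/ 1355200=0.00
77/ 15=5.13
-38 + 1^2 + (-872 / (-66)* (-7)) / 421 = -517093 / 13893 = -37.22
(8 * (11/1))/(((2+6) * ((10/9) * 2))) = 99/20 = 4.95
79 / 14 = 5.64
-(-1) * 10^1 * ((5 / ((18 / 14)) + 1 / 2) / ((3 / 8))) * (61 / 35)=38552 / 189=203.98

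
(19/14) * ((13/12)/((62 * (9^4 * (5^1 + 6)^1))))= 247/751733136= 0.00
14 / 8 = 7 / 4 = 1.75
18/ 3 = 6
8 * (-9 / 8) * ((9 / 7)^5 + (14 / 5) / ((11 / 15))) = -65.98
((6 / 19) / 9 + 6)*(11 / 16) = 4.15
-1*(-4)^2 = -16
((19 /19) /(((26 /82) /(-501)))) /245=-6.45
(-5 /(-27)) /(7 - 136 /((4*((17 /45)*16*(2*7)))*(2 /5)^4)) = -8960 /420687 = -0.02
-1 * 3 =-3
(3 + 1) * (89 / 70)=5.09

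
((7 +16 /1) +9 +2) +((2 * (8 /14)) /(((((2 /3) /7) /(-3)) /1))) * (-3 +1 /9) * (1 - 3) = -174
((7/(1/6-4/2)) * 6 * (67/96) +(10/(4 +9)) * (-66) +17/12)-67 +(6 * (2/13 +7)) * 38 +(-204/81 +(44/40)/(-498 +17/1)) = 657676229/439560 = 1496.21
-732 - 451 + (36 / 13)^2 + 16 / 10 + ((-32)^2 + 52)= -82583 / 845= -97.73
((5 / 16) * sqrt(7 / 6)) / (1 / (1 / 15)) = sqrt(42) / 288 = 0.02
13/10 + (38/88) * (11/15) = 97/60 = 1.62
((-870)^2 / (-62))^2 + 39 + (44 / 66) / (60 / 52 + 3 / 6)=18475952807263 / 123969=149036878.63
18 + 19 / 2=55 / 2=27.50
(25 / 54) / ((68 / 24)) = 25 / 153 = 0.16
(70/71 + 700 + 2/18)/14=448001/8946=50.08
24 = 24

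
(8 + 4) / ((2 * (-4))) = -3 / 2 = -1.50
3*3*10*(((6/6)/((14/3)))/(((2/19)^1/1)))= 2565/14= 183.21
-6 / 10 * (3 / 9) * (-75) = 15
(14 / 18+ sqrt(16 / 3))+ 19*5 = 4*sqrt(3) / 3+ 862 / 9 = 98.09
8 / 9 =0.89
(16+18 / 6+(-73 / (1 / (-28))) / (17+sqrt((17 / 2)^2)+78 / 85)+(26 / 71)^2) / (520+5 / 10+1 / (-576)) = 139828869440 / 754152216413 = 0.19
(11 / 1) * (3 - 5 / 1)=-22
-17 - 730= -747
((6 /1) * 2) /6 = 2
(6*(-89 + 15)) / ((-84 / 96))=3552 / 7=507.43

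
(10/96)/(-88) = -5/4224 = -0.00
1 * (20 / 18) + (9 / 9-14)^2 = 1531 / 9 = 170.11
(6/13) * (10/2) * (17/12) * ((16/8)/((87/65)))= 4.89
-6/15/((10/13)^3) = -2197/2500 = -0.88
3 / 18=1 / 6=0.17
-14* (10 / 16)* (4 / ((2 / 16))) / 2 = -140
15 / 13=1.15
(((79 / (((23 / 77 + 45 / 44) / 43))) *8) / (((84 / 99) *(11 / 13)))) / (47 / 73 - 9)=-38685036 / 11285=-3428.00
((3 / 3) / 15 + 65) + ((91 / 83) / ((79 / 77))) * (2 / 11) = 6418742 / 98355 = 65.26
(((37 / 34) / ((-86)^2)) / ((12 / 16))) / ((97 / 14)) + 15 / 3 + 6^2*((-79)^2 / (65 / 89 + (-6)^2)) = 183054480707198 / 29901552807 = 6121.91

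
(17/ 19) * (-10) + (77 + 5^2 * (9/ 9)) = 1768/ 19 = 93.05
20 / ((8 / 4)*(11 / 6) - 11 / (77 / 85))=-210 / 89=-2.36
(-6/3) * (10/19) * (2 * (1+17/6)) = -460/57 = -8.07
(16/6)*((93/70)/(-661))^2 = 5766/535228225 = 0.00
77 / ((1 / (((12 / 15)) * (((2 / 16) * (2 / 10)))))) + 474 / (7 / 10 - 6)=-232919 / 2650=-87.89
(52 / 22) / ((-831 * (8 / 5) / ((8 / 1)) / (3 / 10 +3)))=-0.05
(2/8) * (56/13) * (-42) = -588/13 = -45.23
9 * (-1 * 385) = -3465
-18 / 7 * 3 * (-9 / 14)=243 / 49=4.96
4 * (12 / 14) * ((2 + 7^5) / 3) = 134472 / 7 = 19210.29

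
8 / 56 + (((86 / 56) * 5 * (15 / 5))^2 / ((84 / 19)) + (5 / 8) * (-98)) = 1293401 / 21952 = 58.92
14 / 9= 1.56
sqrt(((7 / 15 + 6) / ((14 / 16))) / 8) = sqrt(10185) / 105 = 0.96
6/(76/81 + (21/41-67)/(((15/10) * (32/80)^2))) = -19926/916909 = -0.02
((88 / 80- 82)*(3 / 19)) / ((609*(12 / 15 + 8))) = -809 / 339416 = -0.00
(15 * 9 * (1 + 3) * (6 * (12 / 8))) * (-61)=-296460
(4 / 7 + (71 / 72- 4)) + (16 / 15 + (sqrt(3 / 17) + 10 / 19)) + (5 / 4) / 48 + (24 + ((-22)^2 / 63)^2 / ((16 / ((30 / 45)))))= sqrt(51) / 17 + 1855891699 / 72394560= 26.06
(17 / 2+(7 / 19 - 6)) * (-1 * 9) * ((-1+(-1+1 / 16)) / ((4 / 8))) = 30411 / 304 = 100.04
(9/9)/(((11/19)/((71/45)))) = 1349/495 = 2.73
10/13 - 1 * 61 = -60.23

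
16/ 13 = 1.23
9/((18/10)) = 5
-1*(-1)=1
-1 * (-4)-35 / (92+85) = 673 / 177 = 3.80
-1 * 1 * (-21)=21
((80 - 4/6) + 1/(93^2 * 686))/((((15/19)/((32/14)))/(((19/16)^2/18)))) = 645708516611/35884078272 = 17.99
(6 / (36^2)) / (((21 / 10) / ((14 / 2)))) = 0.02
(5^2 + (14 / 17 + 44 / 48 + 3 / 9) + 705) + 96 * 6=88949 / 68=1308.07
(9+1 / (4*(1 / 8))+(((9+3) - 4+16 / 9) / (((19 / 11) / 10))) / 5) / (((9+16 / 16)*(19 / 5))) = 3817 / 6498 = 0.59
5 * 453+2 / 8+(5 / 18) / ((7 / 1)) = 570853 / 252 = 2265.29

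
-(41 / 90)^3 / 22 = -68921 / 16038000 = -0.00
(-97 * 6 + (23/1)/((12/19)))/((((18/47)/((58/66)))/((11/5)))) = -8923561/3240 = -2754.19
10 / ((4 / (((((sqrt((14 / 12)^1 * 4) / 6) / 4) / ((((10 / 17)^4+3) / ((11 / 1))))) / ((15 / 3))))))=918731 * sqrt(42) / 37521072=0.16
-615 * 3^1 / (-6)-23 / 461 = 283469 / 922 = 307.45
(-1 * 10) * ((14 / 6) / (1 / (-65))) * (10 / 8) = 11375 / 6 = 1895.83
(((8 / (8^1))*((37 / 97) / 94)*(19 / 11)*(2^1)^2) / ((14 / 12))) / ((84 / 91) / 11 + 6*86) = 9139 / 196264950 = 0.00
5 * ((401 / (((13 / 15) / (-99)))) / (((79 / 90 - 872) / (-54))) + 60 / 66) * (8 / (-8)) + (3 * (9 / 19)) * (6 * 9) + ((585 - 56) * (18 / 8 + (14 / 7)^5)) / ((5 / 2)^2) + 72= 91812990375241 / 5325387925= 17240.62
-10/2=-5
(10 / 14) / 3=5 / 21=0.24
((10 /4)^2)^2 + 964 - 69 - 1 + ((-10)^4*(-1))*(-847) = 135534929 /16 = 8470933.06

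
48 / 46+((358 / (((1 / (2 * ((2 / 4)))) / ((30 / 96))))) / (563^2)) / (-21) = 1277998423 / 1224768216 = 1.04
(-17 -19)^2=1296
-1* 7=-7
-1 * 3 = -3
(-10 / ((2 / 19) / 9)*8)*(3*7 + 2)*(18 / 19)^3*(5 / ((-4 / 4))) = 241444800 / 361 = 668822.16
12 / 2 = 6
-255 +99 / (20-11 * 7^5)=-15712878 / 61619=-255.00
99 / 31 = 3.19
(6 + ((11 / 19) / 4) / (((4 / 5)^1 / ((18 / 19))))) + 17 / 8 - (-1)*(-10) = -615 / 361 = -1.70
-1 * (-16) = 16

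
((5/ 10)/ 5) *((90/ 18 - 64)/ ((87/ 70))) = -4.75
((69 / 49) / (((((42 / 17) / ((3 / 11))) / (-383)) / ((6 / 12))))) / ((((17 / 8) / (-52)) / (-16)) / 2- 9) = 1495133952 / 451971443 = 3.31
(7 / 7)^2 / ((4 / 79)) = 79 / 4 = 19.75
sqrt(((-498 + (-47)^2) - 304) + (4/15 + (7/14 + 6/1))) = sqrt(1272390)/30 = 37.60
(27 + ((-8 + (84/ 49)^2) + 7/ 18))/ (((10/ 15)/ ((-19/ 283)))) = -374167/ 166404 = -2.25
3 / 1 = 3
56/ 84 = 2/ 3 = 0.67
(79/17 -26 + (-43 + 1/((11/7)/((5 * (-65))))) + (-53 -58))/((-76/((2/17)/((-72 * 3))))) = -11911/4348872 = -0.00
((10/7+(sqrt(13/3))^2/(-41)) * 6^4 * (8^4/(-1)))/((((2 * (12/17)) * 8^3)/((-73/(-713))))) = -994.69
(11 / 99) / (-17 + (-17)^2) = 1 / 2448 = 0.00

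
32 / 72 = 4 / 9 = 0.44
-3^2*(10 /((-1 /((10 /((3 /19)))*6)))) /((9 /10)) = 38000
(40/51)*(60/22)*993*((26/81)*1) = 3442400/5049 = 681.80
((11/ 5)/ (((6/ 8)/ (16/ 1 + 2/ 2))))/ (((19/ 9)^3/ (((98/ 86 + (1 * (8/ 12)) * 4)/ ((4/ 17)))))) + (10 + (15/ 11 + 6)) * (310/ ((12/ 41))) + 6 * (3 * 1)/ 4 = 899381260232/ 48664605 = 18481.22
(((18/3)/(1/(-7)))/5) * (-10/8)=21/2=10.50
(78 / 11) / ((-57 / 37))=-962 / 209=-4.60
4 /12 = 1 /3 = 0.33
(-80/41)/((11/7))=-1.24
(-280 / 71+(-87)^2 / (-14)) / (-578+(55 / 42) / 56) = 90941592 / 96517471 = 0.94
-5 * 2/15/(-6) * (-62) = -62/9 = -6.89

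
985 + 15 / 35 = 6898 / 7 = 985.43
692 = 692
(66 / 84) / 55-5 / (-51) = 401 / 3570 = 0.11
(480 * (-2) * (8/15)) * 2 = -1024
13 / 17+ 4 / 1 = 81 / 17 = 4.76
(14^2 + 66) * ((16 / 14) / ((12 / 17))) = 8908 / 21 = 424.19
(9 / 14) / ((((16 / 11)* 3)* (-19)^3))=-0.00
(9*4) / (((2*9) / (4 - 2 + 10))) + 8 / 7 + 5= 211 / 7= 30.14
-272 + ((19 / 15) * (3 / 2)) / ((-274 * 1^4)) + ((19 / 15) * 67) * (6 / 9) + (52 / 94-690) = -1048769341 / 1159020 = -904.88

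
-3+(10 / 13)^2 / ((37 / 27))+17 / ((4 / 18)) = 924591 / 12506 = 73.93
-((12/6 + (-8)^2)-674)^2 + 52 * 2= -369560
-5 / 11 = -0.45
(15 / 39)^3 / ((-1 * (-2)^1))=125 / 4394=0.03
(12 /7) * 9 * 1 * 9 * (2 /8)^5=243 /1792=0.14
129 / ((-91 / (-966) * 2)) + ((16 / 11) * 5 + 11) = 100524 / 143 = 702.97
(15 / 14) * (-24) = -180 / 7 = -25.71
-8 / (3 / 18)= -48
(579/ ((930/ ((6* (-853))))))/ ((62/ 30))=-1481661/ 961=-1541.79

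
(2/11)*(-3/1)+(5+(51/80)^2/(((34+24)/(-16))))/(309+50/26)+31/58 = 4898457/1031518400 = 0.00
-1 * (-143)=143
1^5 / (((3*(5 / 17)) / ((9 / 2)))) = 51 / 10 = 5.10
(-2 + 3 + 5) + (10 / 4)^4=721 / 16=45.06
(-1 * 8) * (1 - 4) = 24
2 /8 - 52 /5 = -203 /20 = -10.15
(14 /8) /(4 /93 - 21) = -651 /7796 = -0.08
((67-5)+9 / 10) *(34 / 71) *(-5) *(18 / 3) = -64158 / 71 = -903.63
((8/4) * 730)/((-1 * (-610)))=146/61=2.39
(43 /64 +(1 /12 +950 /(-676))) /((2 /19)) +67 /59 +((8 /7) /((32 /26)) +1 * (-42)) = -1235894641 /26802048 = -46.11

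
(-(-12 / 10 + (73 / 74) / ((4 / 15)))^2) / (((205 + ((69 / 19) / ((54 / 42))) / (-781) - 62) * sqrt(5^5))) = -609108348717 * sqrt(5) / 1742947826000000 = -0.00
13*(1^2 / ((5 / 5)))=13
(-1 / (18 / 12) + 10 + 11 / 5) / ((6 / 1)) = 1.92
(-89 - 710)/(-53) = 799/53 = 15.08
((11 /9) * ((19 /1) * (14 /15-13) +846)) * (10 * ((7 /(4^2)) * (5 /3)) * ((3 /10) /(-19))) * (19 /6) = -712327 /2592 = -274.82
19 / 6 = 3.17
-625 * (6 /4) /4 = -1875 /8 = -234.38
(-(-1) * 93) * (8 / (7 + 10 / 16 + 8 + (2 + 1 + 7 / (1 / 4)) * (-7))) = -3.69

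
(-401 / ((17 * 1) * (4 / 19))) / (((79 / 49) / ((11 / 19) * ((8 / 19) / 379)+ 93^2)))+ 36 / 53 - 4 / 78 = -48061001543429921 / 79959356724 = -601067.89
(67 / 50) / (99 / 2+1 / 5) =67 / 2485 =0.03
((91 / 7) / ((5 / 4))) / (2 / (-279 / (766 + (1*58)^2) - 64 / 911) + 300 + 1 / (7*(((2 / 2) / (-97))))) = 188729996 / 4929297235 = 0.04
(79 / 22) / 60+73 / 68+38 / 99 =102139 / 67320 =1.52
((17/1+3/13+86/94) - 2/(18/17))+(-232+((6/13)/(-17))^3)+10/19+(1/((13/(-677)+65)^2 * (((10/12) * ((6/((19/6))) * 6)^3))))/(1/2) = -2122352778809482968085819/9861458297127512924160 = -215.22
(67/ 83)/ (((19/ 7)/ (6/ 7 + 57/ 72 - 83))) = -915689/ 37848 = -24.19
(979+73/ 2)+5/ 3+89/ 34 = 52009/ 51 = 1019.78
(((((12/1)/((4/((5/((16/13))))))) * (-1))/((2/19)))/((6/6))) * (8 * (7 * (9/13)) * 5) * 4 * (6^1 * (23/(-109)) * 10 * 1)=123889500/109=1136600.92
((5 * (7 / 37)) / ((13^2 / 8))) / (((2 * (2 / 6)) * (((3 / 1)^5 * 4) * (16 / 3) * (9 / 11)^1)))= 385 / 24311664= 0.00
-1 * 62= -62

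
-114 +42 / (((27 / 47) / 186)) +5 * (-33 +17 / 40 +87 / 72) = 79967 / 6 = 13327.83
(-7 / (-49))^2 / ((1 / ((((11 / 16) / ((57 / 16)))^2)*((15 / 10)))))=121 / 106134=0.00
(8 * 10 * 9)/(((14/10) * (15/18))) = 4320/7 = 617.14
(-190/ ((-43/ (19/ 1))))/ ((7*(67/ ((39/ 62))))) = 70395/ 625177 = 0.11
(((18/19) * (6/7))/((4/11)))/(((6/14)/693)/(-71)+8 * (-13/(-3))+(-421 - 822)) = -4871097/2635777394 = -0.00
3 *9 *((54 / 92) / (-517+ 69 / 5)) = -3645 / 115736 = -0.03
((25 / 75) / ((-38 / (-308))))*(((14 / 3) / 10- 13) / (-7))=4136 / 855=4.84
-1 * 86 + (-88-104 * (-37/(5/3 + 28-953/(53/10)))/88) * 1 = -45769401/262603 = -174.29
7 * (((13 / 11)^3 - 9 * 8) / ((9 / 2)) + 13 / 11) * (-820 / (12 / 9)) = 248417155 / 3993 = 62213.16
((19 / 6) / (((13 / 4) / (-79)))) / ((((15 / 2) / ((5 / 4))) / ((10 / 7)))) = -15010 / 819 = -18.33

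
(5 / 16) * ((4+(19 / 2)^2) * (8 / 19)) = 1885 / 152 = 12.40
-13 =-13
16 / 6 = 2.67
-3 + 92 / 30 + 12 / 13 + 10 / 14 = 2326 / 1365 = 1.70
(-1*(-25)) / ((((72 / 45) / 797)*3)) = 4151.04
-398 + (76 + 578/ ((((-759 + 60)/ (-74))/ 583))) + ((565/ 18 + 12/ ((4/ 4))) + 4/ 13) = 1929840269/ 54522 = 35395.63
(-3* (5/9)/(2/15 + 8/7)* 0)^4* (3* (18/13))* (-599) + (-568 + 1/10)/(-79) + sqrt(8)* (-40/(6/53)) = 5679/790 - 2120* sqrt(2)/3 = -992.19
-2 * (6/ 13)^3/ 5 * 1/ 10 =-216/ 54925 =-0.00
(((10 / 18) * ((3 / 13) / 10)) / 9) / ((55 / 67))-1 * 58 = -2239313 / 38610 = -58.00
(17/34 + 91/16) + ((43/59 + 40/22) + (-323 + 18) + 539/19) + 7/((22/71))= -48397927/197296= -245.31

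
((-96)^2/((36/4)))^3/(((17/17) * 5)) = 1073741824/5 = 214748364.80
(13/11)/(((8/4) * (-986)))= -13/21692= -0.00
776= 776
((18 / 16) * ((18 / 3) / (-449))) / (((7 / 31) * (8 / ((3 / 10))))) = -0.00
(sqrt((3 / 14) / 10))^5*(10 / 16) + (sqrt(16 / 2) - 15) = -15 + 9*sqrt(105) / 2195200 + 2*sqrt(2) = -12.17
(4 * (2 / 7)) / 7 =8 / 49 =0.16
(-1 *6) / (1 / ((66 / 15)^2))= -2904 / 25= -116.16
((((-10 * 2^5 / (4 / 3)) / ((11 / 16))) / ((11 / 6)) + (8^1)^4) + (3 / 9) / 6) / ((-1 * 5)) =-8506489 / 10890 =-781.13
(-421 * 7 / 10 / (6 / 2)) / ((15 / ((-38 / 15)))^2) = -2127734 / 759375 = -2.80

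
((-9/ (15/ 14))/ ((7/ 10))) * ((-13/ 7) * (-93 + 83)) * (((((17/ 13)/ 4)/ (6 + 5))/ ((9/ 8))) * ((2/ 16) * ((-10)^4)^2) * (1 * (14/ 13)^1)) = -34000000000/ 429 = -79254079.25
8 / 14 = 0.57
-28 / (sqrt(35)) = -4 * sqrt(35) / 5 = -4.73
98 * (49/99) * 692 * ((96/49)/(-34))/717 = -1085056/402237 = -2.70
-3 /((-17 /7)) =21 /17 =1.24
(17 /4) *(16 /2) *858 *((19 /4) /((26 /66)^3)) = 383052483 /169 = 2266582.74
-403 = -403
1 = 1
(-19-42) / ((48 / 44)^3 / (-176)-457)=893101 / 6691045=0.13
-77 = -77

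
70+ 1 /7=491 /7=70.14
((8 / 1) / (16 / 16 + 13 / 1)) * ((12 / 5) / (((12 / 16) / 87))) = 5568 / 35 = 159.09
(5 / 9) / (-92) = -5 / 828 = -0.01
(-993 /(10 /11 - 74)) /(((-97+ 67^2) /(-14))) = -25487 /588528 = -0.04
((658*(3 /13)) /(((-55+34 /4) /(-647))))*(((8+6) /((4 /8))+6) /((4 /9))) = 65136078 /403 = 161627.99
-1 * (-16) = 16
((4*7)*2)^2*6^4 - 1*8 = 4064248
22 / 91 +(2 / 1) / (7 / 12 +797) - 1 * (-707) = 615982173 / 870961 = 707.24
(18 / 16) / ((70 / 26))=0.42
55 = 55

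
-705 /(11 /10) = -640.91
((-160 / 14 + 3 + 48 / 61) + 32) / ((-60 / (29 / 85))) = -100543 / 725900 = -0.14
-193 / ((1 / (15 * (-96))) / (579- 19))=155635200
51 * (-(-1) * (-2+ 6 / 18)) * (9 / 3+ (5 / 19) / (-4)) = -18955 / 76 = -249.41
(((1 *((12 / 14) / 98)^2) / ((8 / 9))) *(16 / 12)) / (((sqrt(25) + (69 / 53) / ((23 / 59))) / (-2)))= -1431 / 52000858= -0.00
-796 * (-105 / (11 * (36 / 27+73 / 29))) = 1454292 / 737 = 1973.26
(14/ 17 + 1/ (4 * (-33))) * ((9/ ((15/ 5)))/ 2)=1831/ 1496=1.22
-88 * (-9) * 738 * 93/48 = 1132461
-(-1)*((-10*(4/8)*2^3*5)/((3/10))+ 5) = -1985/3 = -661.67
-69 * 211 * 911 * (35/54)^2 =-5415826675/972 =-5571838.14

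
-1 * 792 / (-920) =99 / 115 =0.86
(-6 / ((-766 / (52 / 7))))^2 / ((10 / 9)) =109512 / 35938805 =0.00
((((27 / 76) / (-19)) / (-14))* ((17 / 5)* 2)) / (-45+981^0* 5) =-459 / 2021600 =-0.00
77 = 77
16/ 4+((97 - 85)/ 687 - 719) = -163731/ 229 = -714.98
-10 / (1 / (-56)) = 560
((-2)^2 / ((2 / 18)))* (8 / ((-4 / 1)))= -72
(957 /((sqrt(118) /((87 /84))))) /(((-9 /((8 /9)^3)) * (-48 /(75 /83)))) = 925100 * sqrt(118) /74968173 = 0.13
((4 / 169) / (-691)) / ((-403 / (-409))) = -1636 / 47061937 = -0.00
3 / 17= 0.18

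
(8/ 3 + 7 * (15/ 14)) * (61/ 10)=3721/ 60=62.02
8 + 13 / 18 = 157 / 18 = 8.72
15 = 15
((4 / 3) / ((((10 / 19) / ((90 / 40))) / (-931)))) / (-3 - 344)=53067 / 3470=15.29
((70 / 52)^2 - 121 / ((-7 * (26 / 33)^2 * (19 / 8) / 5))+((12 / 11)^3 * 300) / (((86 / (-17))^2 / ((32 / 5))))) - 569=-90975870293093 / 221265296252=-411.16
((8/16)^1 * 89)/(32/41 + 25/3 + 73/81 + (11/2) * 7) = 295569/322237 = 0.92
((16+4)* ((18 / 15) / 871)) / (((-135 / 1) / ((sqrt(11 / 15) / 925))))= -8* sqrt(165) / 543830625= -0.00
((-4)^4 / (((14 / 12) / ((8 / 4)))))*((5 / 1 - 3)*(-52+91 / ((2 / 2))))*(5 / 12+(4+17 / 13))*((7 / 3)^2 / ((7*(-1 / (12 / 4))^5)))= -37034496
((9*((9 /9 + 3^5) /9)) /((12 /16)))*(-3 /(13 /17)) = -16592 /13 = -1276.31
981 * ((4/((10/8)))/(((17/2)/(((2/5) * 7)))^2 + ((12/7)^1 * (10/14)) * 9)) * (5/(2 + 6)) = 1538208/15865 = 96.96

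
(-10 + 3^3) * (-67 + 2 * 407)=12699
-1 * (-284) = 284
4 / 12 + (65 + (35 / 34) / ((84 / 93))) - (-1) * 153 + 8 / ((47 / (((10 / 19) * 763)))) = 104868005 / 364344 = 287.83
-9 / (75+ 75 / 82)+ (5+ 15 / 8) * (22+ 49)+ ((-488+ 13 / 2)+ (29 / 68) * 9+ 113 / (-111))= 292150259 / 31324200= 9.33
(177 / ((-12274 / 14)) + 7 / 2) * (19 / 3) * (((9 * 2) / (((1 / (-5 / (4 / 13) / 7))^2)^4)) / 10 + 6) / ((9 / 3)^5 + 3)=1110003429680644801 / 8576968909651968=129.42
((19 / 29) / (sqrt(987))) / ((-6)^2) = 19*sqrt(987) / 1030428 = 0.00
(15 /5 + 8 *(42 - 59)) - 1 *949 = -1082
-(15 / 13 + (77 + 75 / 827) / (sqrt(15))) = -63754 *sqrt(15) / 12405 - 15 / 13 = -21.06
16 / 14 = 8 / 7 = 1.14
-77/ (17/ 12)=-924/ 17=-54.35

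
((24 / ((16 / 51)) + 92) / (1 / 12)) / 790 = 1011 / 395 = 2.56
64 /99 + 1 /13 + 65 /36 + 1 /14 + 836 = 30219803 /36036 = 838.60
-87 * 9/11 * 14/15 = -3654/55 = -66.44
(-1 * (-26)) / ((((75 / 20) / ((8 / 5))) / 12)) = 3328 / 25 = 133.12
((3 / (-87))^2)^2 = 1 / 707281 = 0.00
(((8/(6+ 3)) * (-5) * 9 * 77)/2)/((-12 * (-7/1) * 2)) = -55/6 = -9.17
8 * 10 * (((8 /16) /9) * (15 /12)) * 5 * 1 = 250 /9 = 27.78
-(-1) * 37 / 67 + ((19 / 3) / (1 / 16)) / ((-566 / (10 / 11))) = 243703 / 625713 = 0.39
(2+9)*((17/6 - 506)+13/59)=-1958473/354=-5532.41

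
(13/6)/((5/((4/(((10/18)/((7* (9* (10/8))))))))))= 245.70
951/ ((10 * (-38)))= -951/ 380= -2.50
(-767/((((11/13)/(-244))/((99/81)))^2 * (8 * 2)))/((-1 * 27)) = 482327183/2187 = 220542.84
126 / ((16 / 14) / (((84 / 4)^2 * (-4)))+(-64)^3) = -0.00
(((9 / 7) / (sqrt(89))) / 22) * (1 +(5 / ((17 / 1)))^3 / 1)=2061 * sqrt(89) / 3060799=0.01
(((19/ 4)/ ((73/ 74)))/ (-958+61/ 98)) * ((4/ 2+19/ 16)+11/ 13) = -28901033/ 1424608432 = -0.02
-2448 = -2448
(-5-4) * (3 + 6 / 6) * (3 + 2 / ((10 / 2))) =-612 / 5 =-122.40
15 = 15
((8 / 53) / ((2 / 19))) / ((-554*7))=-38 / 102767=-0.00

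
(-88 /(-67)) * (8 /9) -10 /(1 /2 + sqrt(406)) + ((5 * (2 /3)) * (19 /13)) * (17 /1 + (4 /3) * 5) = 115.98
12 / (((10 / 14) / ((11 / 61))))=924 / 305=3.03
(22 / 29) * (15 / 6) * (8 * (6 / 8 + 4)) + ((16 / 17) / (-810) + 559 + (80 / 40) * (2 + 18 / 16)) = 509000237 / 798660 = 637.32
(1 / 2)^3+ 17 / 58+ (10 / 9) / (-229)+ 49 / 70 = 2661517 / 2390760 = 1.11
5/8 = 0.62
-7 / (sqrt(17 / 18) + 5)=-630 / 433 + 21 * sqrt(34) / 433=-1.17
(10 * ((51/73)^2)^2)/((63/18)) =135304020/198787687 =0.68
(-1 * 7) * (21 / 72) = -2.04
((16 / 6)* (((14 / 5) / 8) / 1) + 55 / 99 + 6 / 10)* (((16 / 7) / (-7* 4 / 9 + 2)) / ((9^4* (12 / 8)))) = -1504 / 3444525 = -0.00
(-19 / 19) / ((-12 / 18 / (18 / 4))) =27 / 4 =6.75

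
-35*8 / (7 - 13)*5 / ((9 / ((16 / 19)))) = 11200 / 513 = 21.83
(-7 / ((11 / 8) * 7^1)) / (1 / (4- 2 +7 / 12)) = -62 / 33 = -1.88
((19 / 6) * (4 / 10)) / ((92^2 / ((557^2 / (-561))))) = -5894731 / 71224560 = -0.08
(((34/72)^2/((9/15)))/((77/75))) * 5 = 180625/99792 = 1.81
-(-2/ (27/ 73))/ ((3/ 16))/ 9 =2336/ 729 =3.20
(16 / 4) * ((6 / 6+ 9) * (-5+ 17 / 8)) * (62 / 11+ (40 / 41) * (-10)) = 213670 / 451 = 473.77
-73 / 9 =-8.11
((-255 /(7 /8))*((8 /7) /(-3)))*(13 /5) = 14144 /49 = 288.65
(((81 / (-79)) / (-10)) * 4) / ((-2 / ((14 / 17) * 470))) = -106596 / 1343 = -79.37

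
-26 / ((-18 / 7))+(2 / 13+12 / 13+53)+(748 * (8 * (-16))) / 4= -23871.81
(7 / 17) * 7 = 49 / 17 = 2.88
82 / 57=1.44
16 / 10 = 8 / 5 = 1.60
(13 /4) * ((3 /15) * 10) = 13 /2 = 6.50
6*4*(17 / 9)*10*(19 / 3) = 25840 / 9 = 2871.11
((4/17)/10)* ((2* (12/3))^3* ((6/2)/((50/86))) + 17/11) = 1453906/23375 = 62.20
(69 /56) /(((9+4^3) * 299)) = 3 /53144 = 0.00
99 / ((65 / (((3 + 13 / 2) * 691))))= 1299771 / 130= 9998.24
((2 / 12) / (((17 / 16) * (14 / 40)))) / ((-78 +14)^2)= 5 / 45696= 0.00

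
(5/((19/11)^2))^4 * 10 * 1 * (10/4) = 3349357515625/16983563041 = 197.21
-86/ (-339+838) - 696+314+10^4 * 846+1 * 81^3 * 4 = 5282105532/ 499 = 10585381.83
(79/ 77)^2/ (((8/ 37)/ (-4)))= -230917/ 11858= -19.47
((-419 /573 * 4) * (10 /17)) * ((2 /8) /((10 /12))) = -1676 /3247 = -0.52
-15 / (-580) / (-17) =-3 / 1972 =-0.00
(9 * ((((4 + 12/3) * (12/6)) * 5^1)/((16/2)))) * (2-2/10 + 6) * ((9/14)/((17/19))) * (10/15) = 40014/119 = 336.25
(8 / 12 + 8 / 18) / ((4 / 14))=35 / 9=3.89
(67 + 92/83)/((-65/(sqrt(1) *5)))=-5653/1079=-5.24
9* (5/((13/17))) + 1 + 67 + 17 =1870/13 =143.85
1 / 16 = 0.06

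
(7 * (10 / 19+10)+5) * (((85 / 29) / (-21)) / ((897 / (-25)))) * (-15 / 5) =-10625 / 11571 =-0.92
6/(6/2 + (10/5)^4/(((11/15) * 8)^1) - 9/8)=176/135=1.30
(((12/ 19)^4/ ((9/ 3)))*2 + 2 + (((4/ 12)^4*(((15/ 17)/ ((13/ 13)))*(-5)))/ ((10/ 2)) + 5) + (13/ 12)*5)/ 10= 2993702281/ 2392693560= 1.25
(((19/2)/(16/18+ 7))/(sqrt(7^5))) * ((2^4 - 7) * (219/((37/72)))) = 12133476 * sqrt(7)/901061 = 35.63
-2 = -2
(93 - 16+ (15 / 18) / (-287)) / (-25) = -132589 / 43050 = -3.08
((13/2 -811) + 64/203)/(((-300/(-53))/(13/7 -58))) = 2266882557/284200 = 7976.36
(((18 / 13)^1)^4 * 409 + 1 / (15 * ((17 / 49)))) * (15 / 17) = 10949871409 / 8254129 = 1326.59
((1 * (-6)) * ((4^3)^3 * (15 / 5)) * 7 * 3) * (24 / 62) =-38357586.58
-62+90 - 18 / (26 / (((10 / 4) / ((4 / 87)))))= -1003 / 104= -9.64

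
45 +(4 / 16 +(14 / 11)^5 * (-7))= 14091159 / 644204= 21.87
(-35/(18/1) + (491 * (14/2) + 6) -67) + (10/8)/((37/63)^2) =3377.68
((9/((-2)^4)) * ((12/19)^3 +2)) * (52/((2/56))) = 12650274/6859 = 1844.33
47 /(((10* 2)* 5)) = 47 /100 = 0.47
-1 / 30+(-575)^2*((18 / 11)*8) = 1428299989 / 330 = 4328181.78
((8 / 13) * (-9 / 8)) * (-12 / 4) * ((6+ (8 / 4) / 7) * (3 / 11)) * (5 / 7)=1620 / 637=2.54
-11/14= -0.79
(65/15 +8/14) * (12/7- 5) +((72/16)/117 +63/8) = -125395/15288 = -8.20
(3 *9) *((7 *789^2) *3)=352969407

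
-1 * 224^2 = -50176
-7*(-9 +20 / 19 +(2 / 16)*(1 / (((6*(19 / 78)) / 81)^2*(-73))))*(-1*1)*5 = -97450675 / 210824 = -462.24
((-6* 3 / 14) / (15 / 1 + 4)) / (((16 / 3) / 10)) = -135 / 1064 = -0.13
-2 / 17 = -0.12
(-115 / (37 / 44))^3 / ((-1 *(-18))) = -64777108000 / 455877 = -142093.39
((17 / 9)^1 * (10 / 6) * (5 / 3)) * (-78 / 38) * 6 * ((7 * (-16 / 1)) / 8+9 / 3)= 121550 / 171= 710.82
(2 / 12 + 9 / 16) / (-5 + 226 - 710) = -35 / 23472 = -0.00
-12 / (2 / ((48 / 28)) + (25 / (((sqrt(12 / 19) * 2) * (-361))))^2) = -1316928 / 128243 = -10.27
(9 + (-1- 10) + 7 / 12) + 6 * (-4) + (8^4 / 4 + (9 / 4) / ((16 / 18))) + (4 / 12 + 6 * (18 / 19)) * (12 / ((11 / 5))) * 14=29306203 / 20064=1460.64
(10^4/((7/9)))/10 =9000/7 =1285.71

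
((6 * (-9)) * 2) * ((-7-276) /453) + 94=161.47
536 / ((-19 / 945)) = -506520 / 19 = -26658.95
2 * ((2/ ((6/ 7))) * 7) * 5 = 490/ 3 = 163.33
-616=-616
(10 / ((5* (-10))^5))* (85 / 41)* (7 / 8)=-119 / 2050000000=-0.00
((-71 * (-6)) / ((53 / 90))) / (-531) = -4260 / 3127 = -1.36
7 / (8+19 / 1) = 7 / 27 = 0.26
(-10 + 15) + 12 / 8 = 13 / 2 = 6.50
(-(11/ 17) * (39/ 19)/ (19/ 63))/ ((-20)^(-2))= -10810800/ 6137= -1761.58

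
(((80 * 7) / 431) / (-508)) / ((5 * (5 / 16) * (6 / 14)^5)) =-7529536 / 66505455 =-0.11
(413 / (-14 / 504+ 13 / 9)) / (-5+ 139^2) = 1239 / 82093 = 0.02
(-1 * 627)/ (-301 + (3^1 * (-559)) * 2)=627/ 3655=0.17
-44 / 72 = -11 / 18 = -0.61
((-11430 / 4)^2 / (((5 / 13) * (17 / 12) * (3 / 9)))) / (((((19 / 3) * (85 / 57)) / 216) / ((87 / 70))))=12925990728612 / 10115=1277903186.22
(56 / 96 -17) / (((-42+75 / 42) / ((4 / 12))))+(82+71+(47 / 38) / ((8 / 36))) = 158.70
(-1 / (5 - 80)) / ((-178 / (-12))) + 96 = 213602 / 2225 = 96.00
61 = 61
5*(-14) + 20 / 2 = -60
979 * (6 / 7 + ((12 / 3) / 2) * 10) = 142934 / 7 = 20419.14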